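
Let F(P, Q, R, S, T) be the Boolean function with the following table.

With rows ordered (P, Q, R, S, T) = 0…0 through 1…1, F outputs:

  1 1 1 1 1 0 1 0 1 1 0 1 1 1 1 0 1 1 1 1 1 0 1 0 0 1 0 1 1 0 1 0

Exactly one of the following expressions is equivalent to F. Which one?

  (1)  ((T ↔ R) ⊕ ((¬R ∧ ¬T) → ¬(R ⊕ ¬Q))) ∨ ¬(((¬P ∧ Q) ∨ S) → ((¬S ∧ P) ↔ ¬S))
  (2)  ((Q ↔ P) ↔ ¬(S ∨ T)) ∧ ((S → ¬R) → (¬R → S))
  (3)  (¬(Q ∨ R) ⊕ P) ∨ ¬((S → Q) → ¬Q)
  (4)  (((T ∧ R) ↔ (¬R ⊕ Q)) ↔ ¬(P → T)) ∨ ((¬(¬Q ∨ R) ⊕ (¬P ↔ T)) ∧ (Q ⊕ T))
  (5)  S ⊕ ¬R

1

(2) fails at (0,0,0,0,0): the formula yields 0, F is 1.
(3) fails at (0,0,1,0,0): the formula yields 0, F is 1.
(4) fails at (0,0,1,0,0): the formula yields 0, F is 1.
(5) fails at (0,0,0,1,0): the formula yields 0, F is 1.
(1) is the remaining candidate, and it agrees with F on all 32 inputs.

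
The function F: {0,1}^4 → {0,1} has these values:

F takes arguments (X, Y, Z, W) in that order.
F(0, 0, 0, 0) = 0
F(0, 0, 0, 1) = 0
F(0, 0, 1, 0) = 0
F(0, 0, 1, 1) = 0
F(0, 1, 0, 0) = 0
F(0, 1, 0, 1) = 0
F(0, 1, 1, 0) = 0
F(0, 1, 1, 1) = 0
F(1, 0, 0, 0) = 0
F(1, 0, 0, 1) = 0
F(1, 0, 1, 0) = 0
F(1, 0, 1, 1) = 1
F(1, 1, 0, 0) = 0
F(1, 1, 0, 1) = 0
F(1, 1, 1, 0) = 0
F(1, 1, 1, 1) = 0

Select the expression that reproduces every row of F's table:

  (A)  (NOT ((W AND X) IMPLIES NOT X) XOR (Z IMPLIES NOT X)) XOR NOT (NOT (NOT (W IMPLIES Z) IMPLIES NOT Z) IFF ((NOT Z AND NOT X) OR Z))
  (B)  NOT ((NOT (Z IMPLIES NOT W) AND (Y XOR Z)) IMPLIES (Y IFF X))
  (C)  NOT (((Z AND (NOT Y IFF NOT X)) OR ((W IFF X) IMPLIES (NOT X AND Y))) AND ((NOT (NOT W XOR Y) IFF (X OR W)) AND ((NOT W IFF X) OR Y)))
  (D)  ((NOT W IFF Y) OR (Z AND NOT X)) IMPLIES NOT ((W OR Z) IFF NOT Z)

(A): at (1,0,0,0) it gives 1, but F = 0 — eliminated.
(C): at (0,0,0,0) it gives 1, but F = 0 — eliminated.
(D): at (0,0,0,0) it gives 1, but F = 0 — eliminated.
(B) is the remaining candidate, and it agrees with F on all 16 inputs.

B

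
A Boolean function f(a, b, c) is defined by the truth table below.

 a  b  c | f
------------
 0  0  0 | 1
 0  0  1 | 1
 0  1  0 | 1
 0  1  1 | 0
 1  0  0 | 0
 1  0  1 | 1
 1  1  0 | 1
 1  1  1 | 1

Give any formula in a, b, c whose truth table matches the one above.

f(a, b, c) = (((a' · b) · c) + ((a · b') · c'))'

There are just 2 zero rows: (0,1,1), (1,0,0). Their minterms are ¬a·b·c, a·¬b·¬c; the OR of those covers precisely the 0-outputs, and negating it yields f.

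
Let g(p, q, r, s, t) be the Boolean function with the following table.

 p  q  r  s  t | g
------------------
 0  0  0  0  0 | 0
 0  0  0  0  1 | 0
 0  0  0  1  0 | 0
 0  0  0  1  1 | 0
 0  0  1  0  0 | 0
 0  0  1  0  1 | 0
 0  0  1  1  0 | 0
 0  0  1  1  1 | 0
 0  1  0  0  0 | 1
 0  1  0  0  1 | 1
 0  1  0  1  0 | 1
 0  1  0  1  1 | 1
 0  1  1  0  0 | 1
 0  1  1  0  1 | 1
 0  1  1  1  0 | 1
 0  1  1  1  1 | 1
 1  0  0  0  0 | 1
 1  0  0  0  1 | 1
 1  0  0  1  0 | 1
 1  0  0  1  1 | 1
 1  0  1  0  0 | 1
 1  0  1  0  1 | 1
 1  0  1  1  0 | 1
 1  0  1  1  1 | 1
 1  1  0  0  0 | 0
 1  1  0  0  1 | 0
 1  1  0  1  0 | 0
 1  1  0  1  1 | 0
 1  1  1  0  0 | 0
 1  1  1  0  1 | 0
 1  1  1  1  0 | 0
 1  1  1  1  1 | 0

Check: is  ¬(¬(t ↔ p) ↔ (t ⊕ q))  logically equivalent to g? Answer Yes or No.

Yes

Check the formula against g row by row:
  p=0, q=0, r=0, s=0, t=0: formula gives 0, g = 0 ✓
  p=0, q=0, r=0, s=0, t=1: formula gives 0, g = 0 ✓
  p=0, q=0, r=0, s=1, t=0: formula gives 0, g = 0 ✓
  p=0, q=0, r=0, s=1, t=1: formula gives 0, g = 0 ✓
  … (the remaining 28 rows also agree.)
Every row agrees, so the formula is equivalent.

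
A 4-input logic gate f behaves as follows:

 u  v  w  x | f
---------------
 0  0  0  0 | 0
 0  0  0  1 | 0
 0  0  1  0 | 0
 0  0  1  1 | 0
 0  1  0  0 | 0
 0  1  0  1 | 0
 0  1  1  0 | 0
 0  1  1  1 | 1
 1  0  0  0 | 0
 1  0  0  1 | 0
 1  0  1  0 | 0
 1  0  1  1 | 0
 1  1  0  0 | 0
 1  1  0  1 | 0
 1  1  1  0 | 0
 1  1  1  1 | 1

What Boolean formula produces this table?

f(u, v, w, x) = (((~u & v) & w) & x) | (((u & v) & w) & x)

The 1-rows are (0,1,1,1), (1,1,1,1). Each contributes one minterm — ¬u·v·w·x; u·v·w·x — and their disjunction is a sum-of-products form of f.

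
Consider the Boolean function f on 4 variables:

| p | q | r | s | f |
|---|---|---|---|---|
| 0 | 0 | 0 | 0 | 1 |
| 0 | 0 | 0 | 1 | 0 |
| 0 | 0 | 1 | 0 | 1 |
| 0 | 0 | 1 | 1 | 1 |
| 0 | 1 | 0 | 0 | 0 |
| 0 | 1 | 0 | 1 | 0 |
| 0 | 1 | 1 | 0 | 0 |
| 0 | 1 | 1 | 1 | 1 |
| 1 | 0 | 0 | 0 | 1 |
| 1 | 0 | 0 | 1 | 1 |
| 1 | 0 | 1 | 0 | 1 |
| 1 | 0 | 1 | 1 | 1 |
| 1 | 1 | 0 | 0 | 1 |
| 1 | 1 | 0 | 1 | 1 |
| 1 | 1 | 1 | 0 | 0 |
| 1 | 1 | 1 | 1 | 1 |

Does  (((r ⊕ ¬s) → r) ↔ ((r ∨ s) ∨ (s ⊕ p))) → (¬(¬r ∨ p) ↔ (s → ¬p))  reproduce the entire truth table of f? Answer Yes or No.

No

Test each input against both f and the formula:
  p=0, q=0, r=0, s=0: formula gives 0, but f = 1 ✗
Row (0,0,0,0) is a counterexample, so the formula is not equivalent to f.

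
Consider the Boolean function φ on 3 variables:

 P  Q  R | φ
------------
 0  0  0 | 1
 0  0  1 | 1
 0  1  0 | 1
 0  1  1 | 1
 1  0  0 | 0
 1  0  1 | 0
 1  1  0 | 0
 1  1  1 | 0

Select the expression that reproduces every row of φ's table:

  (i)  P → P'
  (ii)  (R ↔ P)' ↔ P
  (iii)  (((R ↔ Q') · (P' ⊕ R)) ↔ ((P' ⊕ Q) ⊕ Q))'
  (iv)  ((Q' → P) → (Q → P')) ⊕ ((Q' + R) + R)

(ii) fails at (0,0,1): the formula yields 0, φ is 1.
(iii) fails at (0,1,0): the formula yields 0, φ is 1.
(iv) fails at (0,0,0): the formula yields 0, φ is 1.
Only (i) survives; checking it on all 8 rows confirms it matches φ.

i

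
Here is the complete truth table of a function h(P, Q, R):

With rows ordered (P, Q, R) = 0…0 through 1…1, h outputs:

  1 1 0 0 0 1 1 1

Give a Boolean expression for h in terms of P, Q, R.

h(P, Q, R) = NOT ((((NOT P AND Q) AND NOT R) OR ((NOT P AND Q) AND R)) OR ((P AND NOT Q) AND NOT R))

There are just 3 zero rows: (0,1,0), (0,1,1), (1,0,0). Their minterms are ¬P·Q·¬R, ¬P·Q·R, P·¬Q·¬R; the OR of those covers precisely the 0-outputs, and negating it yields h.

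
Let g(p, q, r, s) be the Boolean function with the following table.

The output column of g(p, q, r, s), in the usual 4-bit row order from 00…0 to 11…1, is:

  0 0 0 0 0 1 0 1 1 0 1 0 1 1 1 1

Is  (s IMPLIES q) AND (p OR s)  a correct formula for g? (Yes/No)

Yes

Evaluate (s IMPLIES q) AND (p OR s) on each row and compare to g:
  p=0, q=0, r=0, s=0: formula gives 0, g = 0 ✓
  p=0, q=0, r=0, s=1: formula gives 0, g = 0 ✓
  p=0, q=0, r=1, s=0: formula gives 0, g = 0 ✓
  p=0, q=0, r=1, s=1: formula gives 0, g = 0 ✓
  … (the remaining 12 rows also agree.)
No disagreement on any input; they are logically equivalent.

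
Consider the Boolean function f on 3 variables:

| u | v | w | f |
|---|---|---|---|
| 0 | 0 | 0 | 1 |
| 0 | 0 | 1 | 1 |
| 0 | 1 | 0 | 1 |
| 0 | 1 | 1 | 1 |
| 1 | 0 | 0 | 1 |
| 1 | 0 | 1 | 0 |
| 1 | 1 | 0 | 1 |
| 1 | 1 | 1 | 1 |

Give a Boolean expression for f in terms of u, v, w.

Only row (1,0,1) gives 0. So f is 1 everywhere except there — the complement of the minterm u·¬v·w.

f(u, v, w) = ¬((u ∧ ¬v) ∧ w)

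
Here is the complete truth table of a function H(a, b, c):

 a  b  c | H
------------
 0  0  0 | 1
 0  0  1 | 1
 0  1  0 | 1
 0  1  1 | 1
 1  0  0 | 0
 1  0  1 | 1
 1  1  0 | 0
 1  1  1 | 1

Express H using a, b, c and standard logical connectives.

H(a, b, c) = ~(((a & ~b) & ~c) | ((a & b) & ~c))

The 0-rows are (1,0,0), (1,1,0). Take each as a conjunction (a·¬b·¬c, a·b·¬c), form their disjunction, and complement — that gives a formula that is 1 everywhere H is.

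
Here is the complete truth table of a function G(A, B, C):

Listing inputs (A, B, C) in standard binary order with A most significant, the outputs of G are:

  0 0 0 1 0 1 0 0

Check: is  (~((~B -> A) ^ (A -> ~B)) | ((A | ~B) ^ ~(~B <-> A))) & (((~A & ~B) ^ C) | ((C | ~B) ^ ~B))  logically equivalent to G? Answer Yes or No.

Evaluate (~((~B -> A) ^ (A -> ~B)) | ((A | ~B) ^ ~(~B <-> A))) & (((~A & ~B) ^ C) | ((C | ~B) ^ ~B)) on each row and compare to G:
  A=0, B=0, C=0: formula gives 0, G = 0 ✓
  A=0, B=0, C=1: formula gives 0, G = 0 ✓
  A=0, B=1, C=0: formula gives 0, G = 0 ✓
  A=0, B=1, C=1: formula gives 1, G = 1 ✓
  A=1, B=0, C=0: formula gives 0, G = 0 ✓
  …and likewise for the remaining 3 rows.
Every row agrees, so the formula is equivalent.

Yes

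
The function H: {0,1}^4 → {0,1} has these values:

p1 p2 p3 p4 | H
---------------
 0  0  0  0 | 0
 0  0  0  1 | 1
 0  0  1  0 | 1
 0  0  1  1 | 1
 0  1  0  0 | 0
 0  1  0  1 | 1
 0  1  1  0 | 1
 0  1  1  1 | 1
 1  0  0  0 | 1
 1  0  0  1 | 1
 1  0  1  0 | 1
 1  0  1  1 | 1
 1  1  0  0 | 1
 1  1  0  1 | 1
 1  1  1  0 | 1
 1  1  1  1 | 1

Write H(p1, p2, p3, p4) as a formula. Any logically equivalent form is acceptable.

H(p1, p2, p3, p4) = NOT ((((NOT p1 AND NOT p2) AND NOT p3) AND NOT p4) OR (((NOT p1 AND p2) AND NOT p3) AND NOT p4))

H is 0 on only 2 rows — (0,0,0,0), (0,1,0,0). Writing each as a minterm (¬p1·¬p2·¬p3·¬p4, ¬p1·p2·¬p3·¬p4) and OR-ing them characterizes exactly where H=0, so H is the negation of that disjunction.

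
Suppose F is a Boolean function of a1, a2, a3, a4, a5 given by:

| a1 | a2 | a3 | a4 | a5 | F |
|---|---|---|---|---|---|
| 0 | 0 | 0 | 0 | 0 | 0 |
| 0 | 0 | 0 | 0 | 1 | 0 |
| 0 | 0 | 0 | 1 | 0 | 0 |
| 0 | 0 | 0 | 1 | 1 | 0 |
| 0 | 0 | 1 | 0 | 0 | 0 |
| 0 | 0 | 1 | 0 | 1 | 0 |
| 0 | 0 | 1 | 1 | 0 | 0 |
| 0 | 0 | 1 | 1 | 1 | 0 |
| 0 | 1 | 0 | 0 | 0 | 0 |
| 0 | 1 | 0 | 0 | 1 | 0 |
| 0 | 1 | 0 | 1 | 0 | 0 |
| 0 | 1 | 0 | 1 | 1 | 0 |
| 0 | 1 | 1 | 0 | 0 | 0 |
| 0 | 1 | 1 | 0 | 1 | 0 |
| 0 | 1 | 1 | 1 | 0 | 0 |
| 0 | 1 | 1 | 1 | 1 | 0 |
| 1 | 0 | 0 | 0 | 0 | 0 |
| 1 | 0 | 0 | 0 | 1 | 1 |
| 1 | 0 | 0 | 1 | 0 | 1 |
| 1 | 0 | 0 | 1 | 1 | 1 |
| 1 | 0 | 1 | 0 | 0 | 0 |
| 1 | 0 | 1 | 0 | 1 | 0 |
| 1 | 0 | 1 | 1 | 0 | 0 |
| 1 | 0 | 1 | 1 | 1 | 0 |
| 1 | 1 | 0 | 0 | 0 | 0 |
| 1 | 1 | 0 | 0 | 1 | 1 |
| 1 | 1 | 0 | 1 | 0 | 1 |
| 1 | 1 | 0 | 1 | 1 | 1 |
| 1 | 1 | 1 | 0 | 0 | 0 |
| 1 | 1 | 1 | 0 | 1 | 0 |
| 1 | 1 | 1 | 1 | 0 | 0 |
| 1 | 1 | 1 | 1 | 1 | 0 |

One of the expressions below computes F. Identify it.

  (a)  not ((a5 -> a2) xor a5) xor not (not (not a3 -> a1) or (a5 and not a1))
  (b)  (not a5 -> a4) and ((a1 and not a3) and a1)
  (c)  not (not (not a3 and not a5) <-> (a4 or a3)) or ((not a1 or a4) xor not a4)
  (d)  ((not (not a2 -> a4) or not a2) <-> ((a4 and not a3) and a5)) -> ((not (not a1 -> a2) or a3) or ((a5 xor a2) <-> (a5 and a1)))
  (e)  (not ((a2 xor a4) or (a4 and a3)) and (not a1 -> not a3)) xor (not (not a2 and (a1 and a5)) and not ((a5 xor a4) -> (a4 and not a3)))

(a) fails at (0,0,1,0,0): the formula yields 1, F is 0.
(c) fails at (0,0,0,0,1): the formula yields 1, F is 0.
(d) fails at (0,0,0,0,0): the formula yields 1, F is 0.
(e) fails at (0,0,0,0,0): the formula yields 1, F is 0.
(b) is the remaining candidate, and it agrees with F on all 32 inputs.

b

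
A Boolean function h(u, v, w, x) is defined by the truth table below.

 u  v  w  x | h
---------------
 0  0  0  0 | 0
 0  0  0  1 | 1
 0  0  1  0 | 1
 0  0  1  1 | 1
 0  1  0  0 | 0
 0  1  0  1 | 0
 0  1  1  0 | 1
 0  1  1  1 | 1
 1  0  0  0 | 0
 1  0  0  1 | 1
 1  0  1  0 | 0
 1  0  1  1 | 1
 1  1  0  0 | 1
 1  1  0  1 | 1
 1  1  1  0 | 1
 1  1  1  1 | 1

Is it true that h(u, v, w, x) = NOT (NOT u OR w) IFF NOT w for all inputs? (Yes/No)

Evaluate NOT (NOT u OR w) IFF NOT w on each row and compare to h:
  u=0, v=0, w=0, x=0: formula gives 0, h = 0 ✓
  u=0, v=0, w=0, x=1: formula gives 0, but h = 1 ✗
Since they disagree at (0,0,0,1), the expression is not a correct formula for h.

No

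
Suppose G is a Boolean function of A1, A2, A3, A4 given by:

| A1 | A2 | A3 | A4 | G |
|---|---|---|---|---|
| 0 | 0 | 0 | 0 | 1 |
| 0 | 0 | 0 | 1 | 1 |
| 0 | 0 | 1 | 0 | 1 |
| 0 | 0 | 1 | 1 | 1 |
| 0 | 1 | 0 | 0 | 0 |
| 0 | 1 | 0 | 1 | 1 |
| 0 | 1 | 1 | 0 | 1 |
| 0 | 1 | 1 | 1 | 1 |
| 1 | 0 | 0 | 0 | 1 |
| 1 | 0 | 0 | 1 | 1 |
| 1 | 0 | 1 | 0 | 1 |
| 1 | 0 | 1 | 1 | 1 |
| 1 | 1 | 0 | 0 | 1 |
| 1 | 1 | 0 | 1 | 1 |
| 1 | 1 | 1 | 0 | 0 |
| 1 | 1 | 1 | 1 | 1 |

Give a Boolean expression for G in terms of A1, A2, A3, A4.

G(A1, A2, A3, A4) = ((((A1' · A2) · A3') · A4') + (((A1 · A2) · A3) · A4'))'

The 0-rows are (0,1,0,0), (1,1,1,0). Take each as a conjunction (¬A1·A2·¬A3·¬A4, A1·A2·A3·¬A4), form their disjunction, and complement — that gives a formula that is 1 everywhere G is.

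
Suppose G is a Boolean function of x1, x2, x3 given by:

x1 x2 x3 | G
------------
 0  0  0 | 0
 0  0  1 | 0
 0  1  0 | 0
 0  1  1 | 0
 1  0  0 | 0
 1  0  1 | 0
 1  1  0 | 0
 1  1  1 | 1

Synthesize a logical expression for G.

Only row (1,1,1) gives 1. That row's minterm x1·x2·x3 is G directly.

G(x1, x2, x3) = (x1 · x2) · x3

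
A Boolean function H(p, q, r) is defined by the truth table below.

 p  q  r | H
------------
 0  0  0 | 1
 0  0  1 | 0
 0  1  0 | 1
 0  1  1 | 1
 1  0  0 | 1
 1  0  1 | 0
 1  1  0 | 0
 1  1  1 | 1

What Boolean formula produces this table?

H(p, q, r) = ~((((~p & ~q) & r) | ((p & ~q) & r)) | ((p & q) & ~r))

H is 0 on only 3 rows — (0,0,1), (1,0,1), (1,1,0). Writing each as a minterm (¬p·¬q·r, p·¬q·r, p·q·¬r) and OR-ing them characterizes exactly where H=0, so H is the negation of that disjunction.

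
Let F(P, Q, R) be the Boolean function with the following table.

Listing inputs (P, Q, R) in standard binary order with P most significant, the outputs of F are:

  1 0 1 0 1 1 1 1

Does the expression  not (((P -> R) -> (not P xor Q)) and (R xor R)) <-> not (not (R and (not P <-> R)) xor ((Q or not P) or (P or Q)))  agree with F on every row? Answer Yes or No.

Check the formula against F row by row:
  P=0, Q=0, R=0: formula gives 1, F = 1 ✓
  P=0, Q=0, R=1: formula gives 0, F = 0 ✓
  P=0, Q=1, R=0: formula gives 1, F = 1 ✓
  P=0, Q=1, R=1: formula gives 0, F = 0 ✓
  P=1, Q=0, R=0: formula gives 1, F = 1 ✓
  … (the remaining 3 rows also agree.)
All 8 rows match — the expression computes F exactly.

Yes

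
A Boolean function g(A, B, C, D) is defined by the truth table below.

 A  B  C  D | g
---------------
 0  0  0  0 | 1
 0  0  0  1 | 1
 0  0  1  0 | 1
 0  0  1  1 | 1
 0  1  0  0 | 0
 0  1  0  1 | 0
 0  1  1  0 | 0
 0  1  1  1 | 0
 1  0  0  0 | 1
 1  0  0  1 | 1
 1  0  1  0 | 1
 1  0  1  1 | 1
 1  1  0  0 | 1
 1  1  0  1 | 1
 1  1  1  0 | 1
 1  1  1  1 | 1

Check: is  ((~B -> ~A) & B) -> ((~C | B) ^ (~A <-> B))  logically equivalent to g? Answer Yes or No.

Yes

Check the formula against g row by row:
  A=0, B=0, C=0, D=0: formula gives 1, g = 1 ✓
  A=0, B=0, C=0, D=1: formula gives 1, g = 1 ✓
  A=0, B=0, C=1, D=0: formula gives 1, g = 1 ✓
  A=0, B=0, C=1, D=1: formula gives 1, g = 1 ✓
  … (the remaining 12 rows also agree.)
No disagreement on any input; they are logically equivalent.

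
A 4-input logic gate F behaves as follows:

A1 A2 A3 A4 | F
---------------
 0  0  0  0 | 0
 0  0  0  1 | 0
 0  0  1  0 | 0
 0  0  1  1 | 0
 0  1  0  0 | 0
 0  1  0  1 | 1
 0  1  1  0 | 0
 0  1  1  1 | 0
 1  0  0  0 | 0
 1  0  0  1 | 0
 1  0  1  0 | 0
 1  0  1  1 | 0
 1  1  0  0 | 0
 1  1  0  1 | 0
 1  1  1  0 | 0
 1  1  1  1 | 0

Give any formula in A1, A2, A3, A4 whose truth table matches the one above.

F(A1, A2, A3, A4) = ((NOT A1 AND A2) AND NOT A3) AND A4

F is 1 on exactly one input, (0,1,0,1), whose minterm is ¬A1·A2·¬A3·A4. So F is just that conjunction.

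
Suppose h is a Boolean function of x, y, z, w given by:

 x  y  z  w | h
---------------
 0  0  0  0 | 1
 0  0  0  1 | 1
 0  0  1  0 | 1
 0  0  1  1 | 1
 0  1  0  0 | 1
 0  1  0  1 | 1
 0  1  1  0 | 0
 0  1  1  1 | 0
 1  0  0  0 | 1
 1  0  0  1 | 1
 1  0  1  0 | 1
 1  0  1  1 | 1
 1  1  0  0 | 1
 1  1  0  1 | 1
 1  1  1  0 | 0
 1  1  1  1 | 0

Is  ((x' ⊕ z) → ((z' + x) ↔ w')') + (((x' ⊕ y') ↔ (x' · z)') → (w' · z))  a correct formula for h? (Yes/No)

No

Check the formula against h row by row:
  x=0, y=0, z=0, w=0: formula gives 1, h = 1 ✓
  x=0, y=0, z=0, w=1: formula gives 1, h = 1 ✓
  x=0, y=0, z=1, w=0: formula gives 1, h = 1 ✓
  x=0, y=0, z=1, w=1: formula gives 1, h = 1 ✓
  x=0, y=1, z=0, w=0: formula gives 0, but h = 1 ✗
Row (0,1,0,0) is a counterexample, so the formula is not equivalent to h.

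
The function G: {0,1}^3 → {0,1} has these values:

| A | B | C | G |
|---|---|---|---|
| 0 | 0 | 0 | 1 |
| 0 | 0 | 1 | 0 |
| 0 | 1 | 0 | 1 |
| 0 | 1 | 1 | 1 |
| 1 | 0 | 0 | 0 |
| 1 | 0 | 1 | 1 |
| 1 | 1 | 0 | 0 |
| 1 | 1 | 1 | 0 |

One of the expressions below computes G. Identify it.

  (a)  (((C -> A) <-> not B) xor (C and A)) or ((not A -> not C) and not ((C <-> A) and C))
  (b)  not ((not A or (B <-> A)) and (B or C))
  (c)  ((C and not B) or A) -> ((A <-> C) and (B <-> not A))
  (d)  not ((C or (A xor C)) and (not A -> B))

(a) disagrees with G on (1,0,0) (formula → 1, table → 0); rule it out.
(b) disagrees with G on (0,1,0) (formula → 0, table → 1); rule it out.
(d) disagrees with G on (0,0,1) (formula → 1, table → 0); rule it out.
That leaves (c). Evaluating it on every row reproduces the table of G exactly.

c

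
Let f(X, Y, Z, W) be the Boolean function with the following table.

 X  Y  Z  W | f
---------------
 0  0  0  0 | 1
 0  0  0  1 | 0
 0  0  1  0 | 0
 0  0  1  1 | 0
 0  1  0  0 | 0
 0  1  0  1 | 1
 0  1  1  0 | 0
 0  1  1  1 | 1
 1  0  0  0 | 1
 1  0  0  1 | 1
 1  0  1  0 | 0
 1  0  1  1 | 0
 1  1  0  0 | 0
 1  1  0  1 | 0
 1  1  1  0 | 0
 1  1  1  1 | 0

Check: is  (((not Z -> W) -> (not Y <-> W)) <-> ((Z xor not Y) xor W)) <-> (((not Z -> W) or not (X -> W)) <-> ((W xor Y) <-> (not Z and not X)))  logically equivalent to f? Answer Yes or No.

Check the formula against f row by row:
  X=0, Y=0, Z=0, W=0: formula gives 1, f = 1 ✓
  X=0, Y=0, Z=0, W=1: formula gives 0, f = 0 ✓
  X=0, Y=0, Z=1, W=0: formula gives 1, but f = 0 ✗
Since they disagree at (0,0,1,0), the expression is not a correct formula for f.

No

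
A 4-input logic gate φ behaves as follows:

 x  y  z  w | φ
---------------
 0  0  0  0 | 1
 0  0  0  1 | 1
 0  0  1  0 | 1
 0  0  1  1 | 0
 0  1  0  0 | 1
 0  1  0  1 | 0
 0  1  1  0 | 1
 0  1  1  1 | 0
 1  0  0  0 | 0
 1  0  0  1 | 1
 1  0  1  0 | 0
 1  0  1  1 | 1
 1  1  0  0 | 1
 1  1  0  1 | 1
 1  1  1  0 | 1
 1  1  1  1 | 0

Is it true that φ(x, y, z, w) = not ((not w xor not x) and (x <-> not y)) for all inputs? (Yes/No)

Evaluate not ((not w xor not x) and (x <-> not y)) on each row and compare to φ:
  x=0, y=0, z=0, w=0: formula gives 1, φ = 1 ✓
  x=0, y=0, z=0, w=1: formula gives 1, φ = 1 ✓
  x=0, y=0, z=1, w=0: formula gives 1, φ = 1 ✓
  x=0, y=0, z=1, w=1: formula gives 1, but φ = 0 ✗
Row (0,0,1,1) is a counterexample, so the formula is not equivalent to φ.

No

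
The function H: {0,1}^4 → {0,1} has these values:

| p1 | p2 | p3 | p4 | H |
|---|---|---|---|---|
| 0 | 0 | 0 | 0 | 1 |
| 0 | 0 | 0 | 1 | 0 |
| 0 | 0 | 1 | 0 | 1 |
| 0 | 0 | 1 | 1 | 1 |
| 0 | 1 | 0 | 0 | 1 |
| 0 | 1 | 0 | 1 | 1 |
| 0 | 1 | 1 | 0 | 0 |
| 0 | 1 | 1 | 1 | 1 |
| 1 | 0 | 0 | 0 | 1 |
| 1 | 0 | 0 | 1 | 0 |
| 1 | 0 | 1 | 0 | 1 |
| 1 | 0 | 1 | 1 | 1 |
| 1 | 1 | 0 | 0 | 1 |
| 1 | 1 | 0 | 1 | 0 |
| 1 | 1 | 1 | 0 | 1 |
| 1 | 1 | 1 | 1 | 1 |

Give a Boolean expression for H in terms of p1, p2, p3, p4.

H(p1, p2, p3, p4) = ~((((((~p1 & ~p2) & ~p3) & p4) | (((~p1 & p2) & p3) & ~p4)) | (((p1 & ~p2) & ~p3) & p4)) | (((p1 & p2) & ~p3) & p4))

The 0-rows are (0,0,0,1), (0,1,1,0), (1,0,0,1), (1,1,0,1). Take each as a conjunction (¬p1·¬p2·¬p3·p4, ¬p1·p2·p3·¬p4, p1·¬p2·¬p3·p4, p1·p2·¬p3·p4), form their disjunction, and complement — that gives a formula that is 1 everywhere H is.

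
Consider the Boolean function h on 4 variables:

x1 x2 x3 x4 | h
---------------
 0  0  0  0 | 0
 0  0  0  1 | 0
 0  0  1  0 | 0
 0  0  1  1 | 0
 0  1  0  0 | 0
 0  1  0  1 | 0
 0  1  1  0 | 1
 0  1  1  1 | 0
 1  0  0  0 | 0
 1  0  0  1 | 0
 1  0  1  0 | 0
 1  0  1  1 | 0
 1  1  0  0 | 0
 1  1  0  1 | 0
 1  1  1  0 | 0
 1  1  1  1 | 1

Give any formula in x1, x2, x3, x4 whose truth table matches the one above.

h(x1, x2, x3, x4) = (((not x1 and x2) and x3) and not x4) or (((x1 and x2) and x3) and x4)

Collect the rows where h=1 — (0,1,1,0), (1,1,1,1) — and write one minterm per row: ¬x1·x2·x3·¬x4, x1·x2·x3·x4. Their union (logical OR) reproduces the table exactly.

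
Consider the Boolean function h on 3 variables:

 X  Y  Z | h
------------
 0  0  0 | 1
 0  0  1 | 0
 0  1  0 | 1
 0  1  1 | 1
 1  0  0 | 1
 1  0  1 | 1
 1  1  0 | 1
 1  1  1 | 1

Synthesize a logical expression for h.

h is 0 on exactly one input, (0,0,1), whose minterm is ¬X·¬Y·Z. So h is the negation of that single conjunction.

h(X, Y, Z) = NOT ((NOT X AND NOT Y) AND Z)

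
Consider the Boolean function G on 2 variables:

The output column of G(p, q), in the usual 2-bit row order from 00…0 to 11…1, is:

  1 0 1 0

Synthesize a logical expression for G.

G(p, q) = NOT q

The output is the negation of q.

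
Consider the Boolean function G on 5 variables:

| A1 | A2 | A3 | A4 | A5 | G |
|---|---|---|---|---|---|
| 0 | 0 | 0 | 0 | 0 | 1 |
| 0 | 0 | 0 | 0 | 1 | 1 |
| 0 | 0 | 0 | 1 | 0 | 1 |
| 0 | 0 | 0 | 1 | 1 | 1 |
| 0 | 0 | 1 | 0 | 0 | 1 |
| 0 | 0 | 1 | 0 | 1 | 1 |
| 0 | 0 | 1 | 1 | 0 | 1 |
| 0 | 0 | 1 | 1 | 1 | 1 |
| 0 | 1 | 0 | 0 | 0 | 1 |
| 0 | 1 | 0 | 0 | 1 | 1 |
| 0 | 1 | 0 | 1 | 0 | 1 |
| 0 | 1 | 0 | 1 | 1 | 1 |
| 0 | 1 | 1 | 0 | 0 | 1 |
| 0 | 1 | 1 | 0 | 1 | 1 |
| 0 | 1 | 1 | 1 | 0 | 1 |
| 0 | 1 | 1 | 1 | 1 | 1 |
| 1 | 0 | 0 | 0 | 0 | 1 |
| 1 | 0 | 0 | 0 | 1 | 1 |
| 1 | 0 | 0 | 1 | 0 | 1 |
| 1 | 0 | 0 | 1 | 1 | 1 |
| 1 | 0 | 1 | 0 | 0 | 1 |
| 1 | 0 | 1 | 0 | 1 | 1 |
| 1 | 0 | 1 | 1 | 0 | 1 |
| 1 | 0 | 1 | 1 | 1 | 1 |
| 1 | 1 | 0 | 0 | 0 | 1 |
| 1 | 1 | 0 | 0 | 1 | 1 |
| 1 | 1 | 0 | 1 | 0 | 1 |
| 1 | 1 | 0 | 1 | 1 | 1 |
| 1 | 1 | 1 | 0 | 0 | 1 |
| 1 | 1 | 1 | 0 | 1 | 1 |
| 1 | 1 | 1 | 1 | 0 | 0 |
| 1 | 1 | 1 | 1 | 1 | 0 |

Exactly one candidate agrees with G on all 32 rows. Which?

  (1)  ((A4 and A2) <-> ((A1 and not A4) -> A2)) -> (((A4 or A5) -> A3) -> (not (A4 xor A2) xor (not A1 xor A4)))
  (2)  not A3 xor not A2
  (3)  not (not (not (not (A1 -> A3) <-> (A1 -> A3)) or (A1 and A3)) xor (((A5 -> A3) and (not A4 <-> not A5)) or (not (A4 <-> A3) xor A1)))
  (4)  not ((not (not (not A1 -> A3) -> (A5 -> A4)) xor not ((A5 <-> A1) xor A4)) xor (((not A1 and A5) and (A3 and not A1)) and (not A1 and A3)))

(2) fails at (0,0,0,0,0): the formula yields 0, G is 1.
(3) fails at (0,0,0,0,0): the formula yields 0, G is 1.
(4) fails at (0,0,0,1,0): the formula yields 0, G is 1.
That leaves (1). Evaluating it on every row reproduces the table of G exactly.

1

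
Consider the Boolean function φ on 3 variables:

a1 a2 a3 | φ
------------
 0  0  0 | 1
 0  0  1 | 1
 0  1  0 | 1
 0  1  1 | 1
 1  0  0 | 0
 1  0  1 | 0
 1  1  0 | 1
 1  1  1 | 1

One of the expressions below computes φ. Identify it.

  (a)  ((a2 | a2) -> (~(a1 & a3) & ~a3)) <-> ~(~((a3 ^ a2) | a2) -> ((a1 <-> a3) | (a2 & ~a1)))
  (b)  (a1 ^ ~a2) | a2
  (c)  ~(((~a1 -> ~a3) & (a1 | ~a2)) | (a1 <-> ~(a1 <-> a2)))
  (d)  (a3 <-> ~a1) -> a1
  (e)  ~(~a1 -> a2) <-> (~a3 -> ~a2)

(a): at (0,0,0) it gives 0, but φ = 1 — eliminated.
(c): at (0,0,0) it gives 0, but φ = 1 — eliminated.
(d): at (0,0,1) it gives 0, but φ = 1 — eliminated.
(e): at (0,1,1) it gives 0, but φ = 1 — eliminated.
(b) is the remaining candidate, and it agrees with φ on all 8 inputs.

b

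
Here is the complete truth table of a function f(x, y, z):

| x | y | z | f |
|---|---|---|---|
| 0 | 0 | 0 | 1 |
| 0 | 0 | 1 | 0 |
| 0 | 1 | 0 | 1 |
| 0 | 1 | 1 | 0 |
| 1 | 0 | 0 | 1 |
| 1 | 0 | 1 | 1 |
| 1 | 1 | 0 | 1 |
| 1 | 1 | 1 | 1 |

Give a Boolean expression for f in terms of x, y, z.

f(x, y, z) = ~(((~x & ~y) & z) | ((~x & y) & z))

There are just 2 zero rows: (0,0,1), (0,1,1). Their minterms are ¬x·¬y·z, ¬x·y·z; the OR of those covers precisely the 0-outputs, and negating it yields f.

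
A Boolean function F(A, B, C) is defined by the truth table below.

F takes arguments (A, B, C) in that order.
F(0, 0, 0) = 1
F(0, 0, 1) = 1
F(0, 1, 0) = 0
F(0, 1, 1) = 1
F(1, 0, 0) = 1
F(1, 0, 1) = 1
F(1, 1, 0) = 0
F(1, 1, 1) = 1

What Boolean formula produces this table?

F(A, B, C) = ~(((~A & B) & ~C) | ((A & B) & ~C))

F is 0 on only 2 rows — (0,1,0), (1,1,0). Writing each as a minterm (¬A·B·¬C, A·B·¬C) and OR-ing them characterizes exactly where F=0, so F is the negation of that disjunction.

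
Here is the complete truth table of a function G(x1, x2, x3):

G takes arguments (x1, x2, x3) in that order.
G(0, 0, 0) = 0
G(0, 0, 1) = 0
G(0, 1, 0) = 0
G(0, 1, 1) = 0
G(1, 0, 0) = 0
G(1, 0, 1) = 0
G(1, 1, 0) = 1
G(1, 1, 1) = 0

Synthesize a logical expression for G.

Only row (1,1,0) gives 1. That row's minterm x1·x2·¬x3 is G directly.

G(x1, x2, x3) = (x1 AND x2) AND NOT x3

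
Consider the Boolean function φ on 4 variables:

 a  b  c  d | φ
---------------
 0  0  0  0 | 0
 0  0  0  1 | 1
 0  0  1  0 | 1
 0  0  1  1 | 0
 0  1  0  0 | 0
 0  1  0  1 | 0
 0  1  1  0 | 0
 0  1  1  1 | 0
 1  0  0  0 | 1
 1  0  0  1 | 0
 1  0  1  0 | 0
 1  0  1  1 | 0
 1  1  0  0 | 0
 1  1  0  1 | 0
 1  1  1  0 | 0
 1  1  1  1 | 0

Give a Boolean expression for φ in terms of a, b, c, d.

The 1-rows are (0,0,0,1), (0,0,1,0), (1,0,0,0). Each contributes one minterm — ¬a·¬b·¬c·d; ¬a·¬b·c·¬d; a·¬b·¬c·¬d — and their disjunction is a sum-of-products form of φ.

φ(a, b, c, d) = ((((¬a ∧ ¬b) ∧ ¬c) ∧ d) ∨ (((¬a ∧ ¬b) ∧ c) ∧ ¬d)) ∨ (((a ∧ ¬b) ∧ ¬c) ∧ ¬d)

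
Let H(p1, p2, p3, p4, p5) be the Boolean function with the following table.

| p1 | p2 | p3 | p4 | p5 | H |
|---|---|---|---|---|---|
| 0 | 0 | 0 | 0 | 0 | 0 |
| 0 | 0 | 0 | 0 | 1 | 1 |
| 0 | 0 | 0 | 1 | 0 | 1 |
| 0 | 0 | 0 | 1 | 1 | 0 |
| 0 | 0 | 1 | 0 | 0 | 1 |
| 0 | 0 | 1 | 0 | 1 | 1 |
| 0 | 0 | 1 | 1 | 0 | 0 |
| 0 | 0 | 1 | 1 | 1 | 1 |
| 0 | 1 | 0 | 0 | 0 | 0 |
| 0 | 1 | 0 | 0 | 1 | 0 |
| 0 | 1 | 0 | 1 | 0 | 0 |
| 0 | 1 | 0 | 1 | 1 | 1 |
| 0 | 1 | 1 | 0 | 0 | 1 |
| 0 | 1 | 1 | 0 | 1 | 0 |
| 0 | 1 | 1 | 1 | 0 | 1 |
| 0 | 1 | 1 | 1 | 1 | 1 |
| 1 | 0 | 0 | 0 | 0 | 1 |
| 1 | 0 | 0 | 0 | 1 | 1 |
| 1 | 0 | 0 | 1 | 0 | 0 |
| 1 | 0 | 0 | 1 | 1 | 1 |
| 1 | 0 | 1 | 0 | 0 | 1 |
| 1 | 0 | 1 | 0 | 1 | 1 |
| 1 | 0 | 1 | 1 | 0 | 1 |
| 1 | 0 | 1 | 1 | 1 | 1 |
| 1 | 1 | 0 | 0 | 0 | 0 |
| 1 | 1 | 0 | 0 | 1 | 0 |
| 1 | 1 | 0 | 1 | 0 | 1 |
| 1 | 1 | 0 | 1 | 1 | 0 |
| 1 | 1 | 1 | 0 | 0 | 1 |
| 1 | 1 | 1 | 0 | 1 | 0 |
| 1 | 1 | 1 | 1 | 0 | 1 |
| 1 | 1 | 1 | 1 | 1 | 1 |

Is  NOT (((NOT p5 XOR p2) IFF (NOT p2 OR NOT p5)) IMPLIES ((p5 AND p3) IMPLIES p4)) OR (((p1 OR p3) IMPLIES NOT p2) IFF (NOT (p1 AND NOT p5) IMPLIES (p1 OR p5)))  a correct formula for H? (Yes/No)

Evaluate NOT (((NOT p5 XOR p2) IFF (NOT p2 OR NOT p5)) IMPLIES ((p5 AND p3) IMPLIES p4)) OR (((p1 OR p3) IMPLIES NOT p2) IFF (NOT (p1 AND NOT p5) IMPLIES (p1 OR p5))) on each row and compare to H:
  p1=0, p2=0, p3=0, p4=0, p5=0: formula gives 0, H = 0 ✓
  p1=0, p2=0, p3=0, p4=0, p5=1: formula gives 1, H = 1 ✓
  p1=0, p2=0, p3=0, p4=1, p5=0: formula gives 0, but H = 1 ✗
A single disagreement suffices: at (0,0,0,1,0) they differ, so the formula does not compute H.

No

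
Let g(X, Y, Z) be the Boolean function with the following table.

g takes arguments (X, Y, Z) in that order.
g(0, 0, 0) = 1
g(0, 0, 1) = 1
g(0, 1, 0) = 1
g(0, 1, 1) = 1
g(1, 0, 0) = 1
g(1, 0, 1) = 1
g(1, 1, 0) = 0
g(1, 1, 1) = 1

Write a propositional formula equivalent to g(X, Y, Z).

g(X, Y, Z) = ((X · Y) · Z')'

g is 0 on exactly one input, (1,1,0), whose minterm is X·Y·¬Z. So g is the negation of that single conjunction.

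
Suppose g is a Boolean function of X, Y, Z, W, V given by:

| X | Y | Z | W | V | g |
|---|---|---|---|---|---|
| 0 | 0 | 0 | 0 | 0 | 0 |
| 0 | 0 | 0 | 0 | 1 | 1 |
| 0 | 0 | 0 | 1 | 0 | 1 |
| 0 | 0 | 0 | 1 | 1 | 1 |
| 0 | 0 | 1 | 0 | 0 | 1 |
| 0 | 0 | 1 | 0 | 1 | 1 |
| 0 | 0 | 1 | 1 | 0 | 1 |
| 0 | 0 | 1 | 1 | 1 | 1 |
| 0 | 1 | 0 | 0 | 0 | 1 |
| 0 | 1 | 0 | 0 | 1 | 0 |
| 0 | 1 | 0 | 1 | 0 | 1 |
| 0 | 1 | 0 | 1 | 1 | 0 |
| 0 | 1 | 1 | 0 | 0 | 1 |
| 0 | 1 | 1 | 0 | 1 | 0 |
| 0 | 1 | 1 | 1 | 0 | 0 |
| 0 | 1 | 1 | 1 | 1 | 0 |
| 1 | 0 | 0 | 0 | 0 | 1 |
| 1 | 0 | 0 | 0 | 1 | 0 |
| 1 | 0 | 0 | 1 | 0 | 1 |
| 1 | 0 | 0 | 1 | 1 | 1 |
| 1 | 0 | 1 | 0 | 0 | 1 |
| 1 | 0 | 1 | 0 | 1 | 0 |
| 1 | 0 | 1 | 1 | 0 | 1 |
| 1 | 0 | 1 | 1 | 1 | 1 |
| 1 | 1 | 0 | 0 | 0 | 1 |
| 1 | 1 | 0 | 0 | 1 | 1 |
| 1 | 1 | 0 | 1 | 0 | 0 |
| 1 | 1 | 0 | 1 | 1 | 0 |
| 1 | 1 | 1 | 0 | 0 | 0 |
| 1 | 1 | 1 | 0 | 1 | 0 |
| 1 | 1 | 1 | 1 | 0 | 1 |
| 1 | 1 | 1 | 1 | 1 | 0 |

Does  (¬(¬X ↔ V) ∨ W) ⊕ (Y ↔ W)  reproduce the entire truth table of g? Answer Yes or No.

Check the formula against g row by row:
  X=0, Y=0, Z=0, W=0, V=0: formula gives 0, g = 0 ✓
  X=0, Y=0, Z=0, W=0, V=1: formula gives 1, g = 1 ✓
  X=0, Y=0, Z=0, W=1, V=0: formula gives 1, g = 1 ✓
  X=0, Y=0, Z=0, W=1, V=1: formula gives 1, g = 1 ✓
  X=0, Y=0, Z=1, W=0, V=0: formula gives 0, but g = 1 ✗
Row (0,0,1,0,0) is a counterexample, so the formula is not equivalent to g.

No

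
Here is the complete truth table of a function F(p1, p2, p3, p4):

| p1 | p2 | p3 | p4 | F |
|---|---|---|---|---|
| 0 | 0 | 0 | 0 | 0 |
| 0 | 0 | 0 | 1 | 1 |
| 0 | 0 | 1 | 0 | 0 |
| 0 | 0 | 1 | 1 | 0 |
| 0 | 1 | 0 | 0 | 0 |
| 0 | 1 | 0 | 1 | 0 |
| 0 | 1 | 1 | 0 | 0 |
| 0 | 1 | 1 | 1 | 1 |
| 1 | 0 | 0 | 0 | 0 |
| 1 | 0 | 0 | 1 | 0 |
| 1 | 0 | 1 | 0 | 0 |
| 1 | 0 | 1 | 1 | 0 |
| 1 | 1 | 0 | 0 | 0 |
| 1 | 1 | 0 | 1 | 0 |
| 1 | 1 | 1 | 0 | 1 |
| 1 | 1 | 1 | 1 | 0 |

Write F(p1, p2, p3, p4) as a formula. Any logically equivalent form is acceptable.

F(p1, p2, p3, p4) = ((((~p1 & ~p2) & ~p3) & p4) | (((~p1 & p2) & p3) & p4)) | (((p1 & p2) & p3) & ~p4)

F=1 on 3 inputs: (0,0,0,1), (0,1,1,1), (1,1,1,0). Reading each as a conjunction of literals (¬p1·¬p2·¬p3·p4, ¬p1·p2·p3·p4, p1·p2·p3·¬p4) and taking the OR gives the canonical DNF.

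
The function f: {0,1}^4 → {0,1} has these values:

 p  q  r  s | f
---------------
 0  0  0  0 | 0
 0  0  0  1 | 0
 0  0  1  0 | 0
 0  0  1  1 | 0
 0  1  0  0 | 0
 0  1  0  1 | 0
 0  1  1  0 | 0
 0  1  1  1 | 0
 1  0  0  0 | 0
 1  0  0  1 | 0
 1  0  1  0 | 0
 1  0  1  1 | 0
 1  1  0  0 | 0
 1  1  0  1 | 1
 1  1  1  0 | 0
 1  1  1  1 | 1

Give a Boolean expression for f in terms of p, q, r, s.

f(p, q, r, s) = (((p ∧ q) ∧ ¬r) ∧ s) ∨ (((p ∧ q) ∧ r) ∧ s)

f=1 on 2 inputs: (1,1,0,1), (1,1,1,1). Reading each as a conjunction of literals (p·q·¬r·s, p·q·r·s) and taking the OR gives the canonical DNF.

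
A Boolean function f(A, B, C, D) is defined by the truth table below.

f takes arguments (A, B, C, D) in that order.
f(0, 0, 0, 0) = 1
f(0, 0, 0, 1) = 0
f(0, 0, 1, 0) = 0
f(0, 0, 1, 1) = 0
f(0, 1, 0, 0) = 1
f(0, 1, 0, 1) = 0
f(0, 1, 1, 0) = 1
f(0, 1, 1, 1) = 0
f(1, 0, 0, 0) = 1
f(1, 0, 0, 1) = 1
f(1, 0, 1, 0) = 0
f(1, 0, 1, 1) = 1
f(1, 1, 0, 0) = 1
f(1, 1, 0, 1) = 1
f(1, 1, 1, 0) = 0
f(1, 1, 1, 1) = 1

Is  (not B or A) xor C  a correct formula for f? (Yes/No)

No

Evaluate (not B or A) xor C on each row and compare to f:
  A=0, B=0, C=0, D=0: formula gives 1, f = 1 ✓
  A=0, B=0, C=0, D=1: formula gives 1, but f = 0 ✗
Since they disagree at (0,0,0,1), the expression is not a correct formula for f.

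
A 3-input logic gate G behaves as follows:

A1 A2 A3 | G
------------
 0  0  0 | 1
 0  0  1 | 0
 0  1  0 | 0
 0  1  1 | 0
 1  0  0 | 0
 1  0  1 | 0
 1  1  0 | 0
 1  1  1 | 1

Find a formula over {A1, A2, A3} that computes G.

The 1-rows are (0,0,0), (1,1,1). Each contributes one minterm — ¬A1·¬A2·¬A3; A1·A2·A3 — and their disjunction is a sum-of-products form of G.

G(A1, A2, A3) = ((~A1 & ~A2) & ~A3) | ((A1 & A2) & A3)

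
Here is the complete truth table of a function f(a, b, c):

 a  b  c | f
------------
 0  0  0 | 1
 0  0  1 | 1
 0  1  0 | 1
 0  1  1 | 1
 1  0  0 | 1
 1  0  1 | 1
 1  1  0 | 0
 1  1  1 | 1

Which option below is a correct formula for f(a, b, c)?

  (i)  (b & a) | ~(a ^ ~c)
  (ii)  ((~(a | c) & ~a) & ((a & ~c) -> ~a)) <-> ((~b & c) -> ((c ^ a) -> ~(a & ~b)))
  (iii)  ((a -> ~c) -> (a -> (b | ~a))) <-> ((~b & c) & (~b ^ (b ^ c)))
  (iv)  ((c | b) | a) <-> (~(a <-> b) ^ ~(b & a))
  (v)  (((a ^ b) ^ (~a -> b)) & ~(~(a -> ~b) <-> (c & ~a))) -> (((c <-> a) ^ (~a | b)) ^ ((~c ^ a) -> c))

(i): at (0,0,0) it gives 0, but f = 1 — eliminated.
(ii): at (0,0,1) it gives 0, but f = 1 — eliminated.
(iii): at (0,0,0) it gives 0, but f = 1 — eliminated.
(iv): at (0,0,0) it gives 0, but f = 1 — eliminated.
Only (v) survives; checking it on all 8 rows confirms it matches f.

v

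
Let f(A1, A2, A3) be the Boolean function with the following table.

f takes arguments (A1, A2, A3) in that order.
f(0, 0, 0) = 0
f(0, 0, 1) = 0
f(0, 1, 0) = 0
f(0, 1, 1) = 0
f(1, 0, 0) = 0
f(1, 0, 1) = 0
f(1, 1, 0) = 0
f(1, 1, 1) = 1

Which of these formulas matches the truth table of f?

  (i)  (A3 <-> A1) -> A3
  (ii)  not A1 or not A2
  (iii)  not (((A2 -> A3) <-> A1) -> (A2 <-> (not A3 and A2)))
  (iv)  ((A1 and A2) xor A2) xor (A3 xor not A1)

iii

(i) disagrees with f on (0,0,1) (formula → 1, table → 0); rule it out.
(ii) disagrees with f on (0,0,0) (formula → 1, table → 0); rule it out.
(iv) disagrees with f on (0,0,0) (formula → 1, table → 0); rule it out.
That leaves (iii). Evaluating it on every row reproduces the table of f exactly.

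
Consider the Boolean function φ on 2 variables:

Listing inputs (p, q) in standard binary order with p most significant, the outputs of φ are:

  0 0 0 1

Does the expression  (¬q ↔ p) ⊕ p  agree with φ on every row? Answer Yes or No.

Evaluate (¬q ↔ p) ⊕ p on each row and compare to φ:
  p=0, q=0: formula gives 0, φ = 0 ✓
  p=0, q=1: formula gives 1, but φ = 0 ✗
Row (0,1) is a counterexample, so the formula is not equivalent to φ.

No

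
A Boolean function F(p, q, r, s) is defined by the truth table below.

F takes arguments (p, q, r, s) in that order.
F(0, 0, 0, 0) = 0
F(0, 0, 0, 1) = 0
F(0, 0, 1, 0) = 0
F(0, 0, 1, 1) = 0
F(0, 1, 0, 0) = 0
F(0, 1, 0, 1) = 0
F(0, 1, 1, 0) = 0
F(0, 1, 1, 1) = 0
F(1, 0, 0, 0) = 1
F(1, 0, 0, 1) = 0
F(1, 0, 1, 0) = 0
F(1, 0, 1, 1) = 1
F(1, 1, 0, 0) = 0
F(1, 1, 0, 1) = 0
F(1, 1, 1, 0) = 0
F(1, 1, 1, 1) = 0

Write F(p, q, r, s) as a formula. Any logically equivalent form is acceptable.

The 1-rows are (1,0,0,0), (1,0,1,1). Each contributes one minterm — p·¬q·¬r·¬s; p·¬q·r·s — and their disjunction is a sum-of-products form of F.

F(p, q, r, s) = (((p & ~q) & ~r) & ~s) | (((p & ~q) & r) & s)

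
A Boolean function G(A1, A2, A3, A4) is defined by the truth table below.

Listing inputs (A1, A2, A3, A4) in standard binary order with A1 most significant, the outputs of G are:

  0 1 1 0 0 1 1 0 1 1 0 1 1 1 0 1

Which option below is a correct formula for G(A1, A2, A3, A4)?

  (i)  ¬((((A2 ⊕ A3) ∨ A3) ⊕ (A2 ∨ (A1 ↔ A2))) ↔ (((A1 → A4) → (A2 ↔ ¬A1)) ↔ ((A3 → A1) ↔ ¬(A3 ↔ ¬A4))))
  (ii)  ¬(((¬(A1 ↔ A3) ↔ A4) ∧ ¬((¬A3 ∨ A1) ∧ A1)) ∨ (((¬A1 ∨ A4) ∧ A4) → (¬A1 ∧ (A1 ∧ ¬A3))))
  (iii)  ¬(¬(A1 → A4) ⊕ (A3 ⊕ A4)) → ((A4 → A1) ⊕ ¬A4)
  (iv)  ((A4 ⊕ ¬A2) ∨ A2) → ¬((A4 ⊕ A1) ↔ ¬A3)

(i) fails at (0,0,0,0): the formula yields 1, G is 0.
(ii) fails at (0,0,1,0): the formula yields 0, G is 1.
(iv) fails at (0,0,0,0): the formula yields 1, G is 0.
Only (iii) survives; checking it on all 16 rows confirms it matches G.

iii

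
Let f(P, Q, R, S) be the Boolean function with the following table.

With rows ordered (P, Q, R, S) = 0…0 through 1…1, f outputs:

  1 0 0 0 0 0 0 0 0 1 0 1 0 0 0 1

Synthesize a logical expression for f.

Collect the rows where f=1 — (0,0,0,0), (1,0,0,1), (1,0,1,1), (1,1,1,1) — and write one minterm per row: ¬P·¬Q·¬R·¬S, P·¬Q·¬R·S, P·¬Q·R·S, P·Q·R·S. Their union (logical OR) reproduces the table exactly.

f(P, Q, R, S) = (((((¬P ∧ ¬Q) ∧ ¬R) ∧ ¬S) ∨ (((P ∧ ¬Q) ∧ ¬R) ∧ S)) ∨ (((P ∧ ¬Q) ∧ R) ∧ S)) ∨ (((P ∧ Q) ∧ R) ∧ S)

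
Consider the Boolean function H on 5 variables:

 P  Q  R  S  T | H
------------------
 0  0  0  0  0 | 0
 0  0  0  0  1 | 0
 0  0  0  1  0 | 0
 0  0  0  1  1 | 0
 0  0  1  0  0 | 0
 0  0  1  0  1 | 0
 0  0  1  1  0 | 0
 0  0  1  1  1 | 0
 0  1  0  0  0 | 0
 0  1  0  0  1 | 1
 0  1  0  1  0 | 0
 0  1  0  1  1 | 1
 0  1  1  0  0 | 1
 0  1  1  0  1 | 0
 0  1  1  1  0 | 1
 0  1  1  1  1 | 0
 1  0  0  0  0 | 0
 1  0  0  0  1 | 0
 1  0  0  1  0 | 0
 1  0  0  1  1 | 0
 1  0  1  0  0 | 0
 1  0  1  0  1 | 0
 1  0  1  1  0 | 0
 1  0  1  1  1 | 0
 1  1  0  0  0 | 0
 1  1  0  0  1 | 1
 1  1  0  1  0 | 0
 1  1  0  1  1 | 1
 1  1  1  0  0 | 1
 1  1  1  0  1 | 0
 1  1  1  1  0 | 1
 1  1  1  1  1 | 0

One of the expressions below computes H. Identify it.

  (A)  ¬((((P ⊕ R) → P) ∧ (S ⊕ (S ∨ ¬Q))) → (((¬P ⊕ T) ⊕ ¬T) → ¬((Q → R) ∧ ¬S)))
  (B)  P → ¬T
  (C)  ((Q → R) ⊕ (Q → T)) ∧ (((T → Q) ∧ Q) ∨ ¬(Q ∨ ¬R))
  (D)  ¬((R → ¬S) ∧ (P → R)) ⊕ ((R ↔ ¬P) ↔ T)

C

(A): at (0,1,0,0,1) it gives 0, but H = 1 — eliminated.
(B): at (0,0,0,0,0) it gives 1, but H = 0 — eliminated.
(D): at (0,0,0,0,0) it gives 1, but H = 0 — eliminated.
(C) is the remaining candidate, and it agrees with H on all 32 inputs.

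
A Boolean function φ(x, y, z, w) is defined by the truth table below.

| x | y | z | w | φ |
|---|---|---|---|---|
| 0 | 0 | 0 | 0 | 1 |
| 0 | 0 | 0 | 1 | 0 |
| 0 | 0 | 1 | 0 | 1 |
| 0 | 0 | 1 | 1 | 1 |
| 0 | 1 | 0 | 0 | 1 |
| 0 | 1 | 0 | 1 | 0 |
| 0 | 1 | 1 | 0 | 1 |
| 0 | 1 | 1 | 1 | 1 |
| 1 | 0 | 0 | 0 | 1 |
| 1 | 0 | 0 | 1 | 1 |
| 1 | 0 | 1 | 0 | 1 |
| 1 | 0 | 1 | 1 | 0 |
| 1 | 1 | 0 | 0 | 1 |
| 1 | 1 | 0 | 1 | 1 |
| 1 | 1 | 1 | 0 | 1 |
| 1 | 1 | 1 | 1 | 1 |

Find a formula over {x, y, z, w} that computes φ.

φ(x, y, z, w) = ~(((((~x & ~y) & ~z) & w) | (((~x & y) & ~z) & w)) | (((x & ~y) & z) & w))

There are just 3 zero rows: (0,0,0,1), (0,1,0,1), (1,0,1,1). Their minterms are ¬x·¬y·¬z·w, ¬x·y·¬z·w, x·¬y·z·w; the OR of those covers precisely the 0-outputs, and negating it yields φ.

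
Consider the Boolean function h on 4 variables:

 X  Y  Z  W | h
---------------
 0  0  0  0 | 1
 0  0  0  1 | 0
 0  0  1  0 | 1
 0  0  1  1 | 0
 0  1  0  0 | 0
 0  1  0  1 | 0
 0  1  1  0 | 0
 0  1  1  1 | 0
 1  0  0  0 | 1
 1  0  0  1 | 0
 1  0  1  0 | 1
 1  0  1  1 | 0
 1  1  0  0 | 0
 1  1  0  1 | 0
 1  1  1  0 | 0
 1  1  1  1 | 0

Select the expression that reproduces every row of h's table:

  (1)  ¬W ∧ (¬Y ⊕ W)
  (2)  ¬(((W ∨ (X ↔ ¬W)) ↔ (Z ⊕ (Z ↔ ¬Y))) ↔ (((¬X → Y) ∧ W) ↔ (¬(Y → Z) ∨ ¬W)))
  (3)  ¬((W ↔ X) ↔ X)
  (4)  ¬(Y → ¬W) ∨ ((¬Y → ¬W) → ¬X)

1

(2) fails at (0,0,0,1): the formula yields 1, h is 0.
(3) fails at (0,1,0,0): the formula yields 1, h is 0.
(4) fails at (0,0,0,1): the formula yields 1, h is 0.
(1) is the remaining candidate, and it agrees with h on all 16 inputs.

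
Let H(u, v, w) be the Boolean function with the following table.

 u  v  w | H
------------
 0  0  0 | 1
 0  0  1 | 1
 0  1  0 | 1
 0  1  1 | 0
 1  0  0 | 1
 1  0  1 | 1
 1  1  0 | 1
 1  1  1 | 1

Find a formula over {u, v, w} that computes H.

H(u, v, w) = ~((~u & v) & w)

H is 0 on exactly one input, (0,1,1), whose minterm is ¬u·v·w. So H is the negation of that single conjunction.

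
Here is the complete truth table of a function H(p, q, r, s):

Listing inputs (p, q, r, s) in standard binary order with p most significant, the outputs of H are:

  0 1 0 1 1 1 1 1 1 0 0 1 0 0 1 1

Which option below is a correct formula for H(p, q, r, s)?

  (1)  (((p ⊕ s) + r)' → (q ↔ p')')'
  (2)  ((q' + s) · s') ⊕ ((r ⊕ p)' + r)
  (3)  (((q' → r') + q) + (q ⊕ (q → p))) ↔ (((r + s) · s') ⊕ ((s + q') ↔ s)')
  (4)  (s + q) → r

(1) disagrees with H on (0,0,0,1) (formula → 0, table → 1); rule it out.
(3) disagrees with H on (0,0,0,0) (formula → 1, table → 0); rule it out.
(4) disagrees with H on (0,0,0,0) (formula → 1, table → 0); rule it out.
(2) is the remaining candidate, and it agrees with H on all 16 inputs.

2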